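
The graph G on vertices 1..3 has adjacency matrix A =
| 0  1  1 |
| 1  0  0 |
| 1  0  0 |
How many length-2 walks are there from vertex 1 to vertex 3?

0

The number of length-2 walks from vertex 1 to vertex 3 is entry (1,3) of A^2, where A is the adjacency matrix.
A^2 = [[2, 0, 0], [0, 1, 1], [0, 1, 1]]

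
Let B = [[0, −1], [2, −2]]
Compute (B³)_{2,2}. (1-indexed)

B² = [[−2, 2], [−4, 2]]
B³ = [[4, −2], [4, 0]]

0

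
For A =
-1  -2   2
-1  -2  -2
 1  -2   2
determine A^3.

[[-1, -26, 18], [-13, -18, -22], [9, -22, 30]]

A^2 = [[5, 2, 6], [1, 10, -2], [3, -2, 10]]
A^3 = [[-1, -26, 18], [-13, -18, -22], [9, -22, 30]]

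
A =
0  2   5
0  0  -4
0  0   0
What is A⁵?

[[0, 0, 0], [0, 0, 0], [0, 0, 0]]

A is strictly triangular, hence nilpotent: A³ = 0, so A⁵ = 0.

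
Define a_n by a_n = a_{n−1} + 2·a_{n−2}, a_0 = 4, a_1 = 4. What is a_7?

340

With companion matrix Q = [[1, 2], [1, 0]], [a_n, a_{n−1}]ᵀ = Q·[a_{n−1}, a_{n−2}]ᵀ, so [a_7, a_6]ᵀ = Q^6·[a_1, a_0]ᵀ.
Q^6 = [[43, 42], [21, 22]], giving [a_7, a_6]ᵀ = [[340], [172]].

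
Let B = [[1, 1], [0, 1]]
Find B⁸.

[[1, 8], [0, 1]]

B = I + N where N = [[0, 1], [0, 0]] is strictly upper-triangular, so N² = 0.
(I + N)⁸ = I + 8·N = [[1, 8], [0, 1]].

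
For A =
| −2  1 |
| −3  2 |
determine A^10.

[[1, 0], [0, 1]]

A² = I (check: tr A = 0 and det A = −1), so A^10 = I since 10 is even.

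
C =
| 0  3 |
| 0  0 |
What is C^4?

[[0, 0], [0, 0]]

C is strictly triangular, hence nilpotent: C^2 = 0, so C^4 = 0.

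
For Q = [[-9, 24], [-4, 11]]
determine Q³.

[[-57, 168], [-28, 83]]

tr Q = 2 and det Q = -3, so the characteristic polynomial is λ² − (2)λ + (-3) with roots 3 and -1.
Eigenvectors give P = [[-2, 3], [-1, 1]] with P⁻¹ = [[1, -3], [1, -2]], and Q = P·diag(3, -1)·P⁻¹.
Then Q³ = P·diag(27, -1)·P⁻¹ = [[-54, -3], [-27, -1]] · [[1, -3], [1, -2]] = [[-57, 168], [-28, 83]].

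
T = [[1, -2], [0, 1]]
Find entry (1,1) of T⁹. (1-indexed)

1

T = I + N where N = [[0, -2], [0, 0]] is strictly upper-triangular, so N² = 0.
(I + N)⁹ = I + 9·N = [[1, -18], [0, 1]].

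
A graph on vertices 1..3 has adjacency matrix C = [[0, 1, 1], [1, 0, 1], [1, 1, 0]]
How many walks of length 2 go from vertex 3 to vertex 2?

The number of length-2 walks from vertex 3 to vertex 2 is entry (3,2) of C^2, where C is the adjacency matrix.
C^2 = [[2, 1, 1], [1, 2, 1], [1, 1, 2]]

1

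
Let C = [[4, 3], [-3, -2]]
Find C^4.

C^2 = [[7, 6], [-6, -5]]
C^3 = [[10, 9], [-9, -8]]
C^4 = [[13, 12], [-12, -11]]

[[13, 12], [-12, -11]]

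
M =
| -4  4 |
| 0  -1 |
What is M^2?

[[16, -20], [0, 1]]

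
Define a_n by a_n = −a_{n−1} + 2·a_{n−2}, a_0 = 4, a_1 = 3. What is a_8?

89

With companion matrix A = [[−1, 2], [1, 0]], [a_n, a_{n−1}]ᵀ = A·[a_{n−1}, a_{n−2}]ᵀ, so [a_8, a_7]ᵀ = A^7·[a_1, a_0]ᵀ.
A^7 = [[−85, 86], [43, −42]], giving [a_8, a_7]ᵀ = [[89], [−39]].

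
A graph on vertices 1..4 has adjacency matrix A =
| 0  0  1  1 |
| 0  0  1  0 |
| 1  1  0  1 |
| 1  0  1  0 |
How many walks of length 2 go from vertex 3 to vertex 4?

The number of length-2 walks from vertex 3 to vertex 4 is entry (3,4) of A^2, where A is the adjacency matrix.
A^2 = [[2, 1, 1, 1], [1, 1, 0, 1], [1, 0, 3, 1], [1, 1, 1, 2]]

1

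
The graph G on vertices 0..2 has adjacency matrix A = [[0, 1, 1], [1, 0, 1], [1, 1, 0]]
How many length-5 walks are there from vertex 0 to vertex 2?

11

The number of length-5 walks from vertex 0 to vertex 2 is entry (0,2) of A⁵, where A is the adjacency matrix.
A² = [[2, 1, 1], [1, 2, 1], [1, 1, 2]]
A³ = [[2, 3, 3], [3, 2, 3], [3, 3, 2]]
A⁴ = [[6, 5, 5], [5, 6, 5], [5, 5, 6]]
A⁵ = [[10, 11, 11], [11, 10, 11], [11, 11, 10]]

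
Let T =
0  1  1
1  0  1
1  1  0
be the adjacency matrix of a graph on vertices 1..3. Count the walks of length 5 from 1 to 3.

The number of length-5 walks from vertex 1 to vertex 3 is entry (1,3) of T⁵, where T is the adjacency matrix.
T² = [[2, 1, 1], [1, 2, 1], [1, 1, 2]]
T³ = [[2, 3, 3], [3, 2, 3], [3, 3, 2]]
T⁴ = [[6, 5, 5], [5, 6, 5], [5, 5, 6]]
T⁵ = [[10, 11, 11], [11, 10, 11], [11, 11, 10]]

11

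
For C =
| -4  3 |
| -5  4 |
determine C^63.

C² = I (check: tr C = 0 and det C = -1), so C^63 = C since 63 is odd.

[[-4, 3], [-5, 4]]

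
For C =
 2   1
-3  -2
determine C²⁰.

C² = I (check: tr C = 0 and det C = -1), so C²⁰ = I since 20 is even.

[[1, 0], [0, 1]]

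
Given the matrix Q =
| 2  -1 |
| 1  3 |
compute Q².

[[3, -5], [5, 8]]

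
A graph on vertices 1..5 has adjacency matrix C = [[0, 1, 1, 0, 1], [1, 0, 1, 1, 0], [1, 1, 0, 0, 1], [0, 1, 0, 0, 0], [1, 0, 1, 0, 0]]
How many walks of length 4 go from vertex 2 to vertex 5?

12

The number of length-4 walks from vertex 2 to vertex 5 is entry (2,5) of C^4, where C is the adjacency matrix.
C^2 = [[3, 1, 2, 1, 1], [1, 3, 1, 0, 2], [2, 1, 3, 1, 1], [1, 0, 1, 1, 0], [1, 2, 1, 0, 2]]
C^3 = [[4, 6, 5, 1, 5], [6, 2, 6, 3, 2], [5, 6, 4, 1, 5], [1, 3, 1, 0, 2], [5, 2, 5, 2, 2]]
C^4 = [[16, 10, 15, 6, 9], [10, 15, 10, 2, 12], [15, 10, 16, 6, 9], [6, 2, 6, 3, 2], [9, 12, 9, 2, 10]]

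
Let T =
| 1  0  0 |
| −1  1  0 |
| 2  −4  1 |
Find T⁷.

T = I + N where N = [[0, 0, 0], [−1, 0, 0], [2, −4, 0]] is strictly lower-triangular, so N³ = 0.
(I + N)⁷ = I + 7·N + 21·N² = [[1, 0, 0], [−7, 1, 0], [98, −28, 1]].

[[1, 0, 0], [−7, 1, 0], [98, −28, 1]]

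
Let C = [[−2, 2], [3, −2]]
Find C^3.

C^2 = [[10, −8], [−12, 10]]
C^3 = [[−44, 36], [54, −44]]

[[−44, 36], [54, −44]]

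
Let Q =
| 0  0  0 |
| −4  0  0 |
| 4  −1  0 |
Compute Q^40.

[[0, 0, 0], [0, 0, 0], [0, 0, 0]]

Q is strictly triangular, hence nilpotent: Q^3 = 0, so Q^40 = 0.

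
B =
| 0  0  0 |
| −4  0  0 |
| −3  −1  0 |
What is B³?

B is strictly triangular, hence nilpotent: B³ = 0, so B³ = 0.

[[0, 0, 0], [0, 0, 0], [0, 0, 0]]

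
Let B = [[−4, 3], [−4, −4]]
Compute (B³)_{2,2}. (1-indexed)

B² = [[4, −24], [32, 4]]
B³ = [[80, 108], [−144, 80]]

80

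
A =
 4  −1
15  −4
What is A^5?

[[4, −1], [15, −4]]

A² = I (check: tr A = 0 and det A = −1), so A^5 = A since 5 is odd.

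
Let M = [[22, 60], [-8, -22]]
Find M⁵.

tr M = 0 and det M = -4, so the characteristic polynomial is λ² − (0)λ + (-4) with roots -2 and 2.
Eigenvectors give P = [[-5, -3], [2, 1]] with P⁻¹ = [[1, 3], [-2, -5]], and M = P·diag(-2, 2)·P⁻¹.
Then M⁵ = P·diag(-32, 32)·P⁻¹ = [[160, -96], [-64, 32]] · [[1, 3], [-2, -5]] = [[352, 960], [-128, -352]].

[[352, 960], [-128, -352]]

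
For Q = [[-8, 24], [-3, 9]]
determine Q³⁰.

Q² = Q (a projection; rank 1, trace 1), so Q³⁰ = Q.

[[-8, 24], [-3, 9]]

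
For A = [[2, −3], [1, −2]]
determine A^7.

A² = I (check: tr A = 0 and det A = −1), so A^7 = A since 7 is odd.

[[2, −3], [1, −2]]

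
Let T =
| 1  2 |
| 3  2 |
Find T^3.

[[25, 26], [39, 38]]

T^2 = [[7, 6], [9, 10]]
T^3 = [[25, 26], [39, 38]]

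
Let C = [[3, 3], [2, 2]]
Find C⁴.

[[375, 375], [250, 250]]

C² = [[15, 15], [10, 10]]
C³ = [[75, 75], [50, 50]]
C⁴ = [[375, 375], [250, 250]]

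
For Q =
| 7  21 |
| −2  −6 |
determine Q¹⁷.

[[7, 21], [−2, −6]]

Q² = Q (a projection; rank 1, trace 1), so Q¹⁷ = Q.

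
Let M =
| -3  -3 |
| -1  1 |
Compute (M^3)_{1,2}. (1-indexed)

M^2 = [[12, 6], [2, 4]]
M^3 = [[-42, -30], [-10, -2]]

-30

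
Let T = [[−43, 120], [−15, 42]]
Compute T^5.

[[−2443, 6600], [−825, 2232]]

tr T = −1 and det T = −6, so the characteristic polynomial is λ² − (−1)λ + (−6) with roots 2 and −3.
Eigenvectors give P = [[8, 3], [3, 1]] with P⁻¹ = [[−1, 3], [3, −8]], and T = P·diag(2, −3)·P⁻¹.
Then T^5 = P·diag(32, −243)·P⁻¹ = [[256, −729], [96, −243]] · [[−1, 3], [3, −8]] = [[−2443, 6600], [−825, 2232]].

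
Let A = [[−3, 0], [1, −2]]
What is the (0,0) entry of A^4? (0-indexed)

81

tr A = −5 and det A = 6, so the characteristic polynomial is λ² − (−5)λ + (6) with roots −3 and −2.
Eigenvectors give P = [[−1, 0], [1, 1]] with P⁻¹ = [[−1, 0], [1, 1]], and A = P·diag(−3, −2)·P⁻¹.
Then A^4 = P·diag(81, 16)·P⁻¹ = [[−81, 0], [81, 16]] · [[−1, 0], [1, 1]] = [[81, 0], [−65, 16]].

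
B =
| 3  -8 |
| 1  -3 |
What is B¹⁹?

B² = I (check: tr B = 0 and det B = -1), so B¹⁹ = B since 19 is odd.

[[3, -8], [1, -3]]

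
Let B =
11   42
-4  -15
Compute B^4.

[[-479, -1680], [160, 561]]

tr B = -4 and det B = 3, so the characteristic polynomial is λ² − (-4)λ + (3) with roots -1 and -3.
Eigenvectors give P = [[7, 3], [-2, -1]] with P⁻¹ = [[1, 3], [-2, -7]], and B = P·diag(-1, -3)·P⁻¹.
Then B^4 = P·diag(1, 81)·P⁻¹ = [[7, 243], [-2, -81]] · [[1, 3], [-2, -7]] = [[-479, -1680], [160, 561]].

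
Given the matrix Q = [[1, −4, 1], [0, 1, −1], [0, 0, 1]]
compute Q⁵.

Q = I + N where N = [[0, −4, 1], [0, 0, −1], [0, 0, 0]] is strictly upper-triangular, so N³ = 0.
(I + N)⁵ = I + 5·N + 10·N² = [[1, −20, 45], [0, 1, −5], [0, 0, 1]].

[[1, −20, 45], [0, 1, −5], [0, 0, 1]]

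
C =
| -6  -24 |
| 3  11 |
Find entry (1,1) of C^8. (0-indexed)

tr C = 5 and det C = 6, so the characteristic polynomial is λ² − (5)λ + (6) with roots 2 and 3.
Eigenvectors give P = [[-3, -8], [1, 3]] with P⁻¹ = [[-3, -8], [1, 3]], and C = P·diag(2, 3)·P⁻¹.
Then C^8 = P·diag(256, 6561)·P⁻¹ = [[-768, -52488], [256, 19683]] · [[-3, -8], [1, 3]] = [[-50184, -151320], [18915, 57001]].

57001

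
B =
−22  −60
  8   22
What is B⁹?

tr B = 0 and det B = −4, so the characteristic polynomial is λ² − (0)λ + (−4) with roots 2 and −2.
Eigenvectors give P = [[−5, 3], [2, −1]] with P⁻¹ = [[1, 3], [2, 5]], and B = P·diag(2, −2)·P⁻¹.
Then B⁹ = P·diag(512, −512)·P⁻¹ = [[−2560, −1536], [1024, 512]] · [[1, 3], [2, 5]] = [[−5632, −15360], [2048, 5632]].

[[−5632, −15360], [2048, 5632]]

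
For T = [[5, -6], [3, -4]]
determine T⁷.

tr T = 1 and det T = -2, so the characteristic polynomial is λ² − (1)λ + (-2) with roots 2 and -1.
Eigenvectors give P = [[2, 1], [1, 1]] with P⁻¹ = [[1, -1], [-1, 2]], and T = P·diag(2, -1)·P⁻¹.
Then T⁷ = P·diag(128, -1)·P⁻¹ = [[256, -1], [128, -1]] · [[1, -1], [-1, 2]] = [[257, -258], [129, -130]].

[[257, -258], [129, -130]]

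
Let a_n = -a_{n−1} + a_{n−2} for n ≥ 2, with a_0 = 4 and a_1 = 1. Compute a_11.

-131

With companion matrix A = [[-1, 1], [1, 0]], [a_n, a_{n−1}]ᵀ = A·[a_{n−1}, a_{n−2}]ᵀ, so [a_11, a_10]ᵀ = A¹⁰·[a_1, a_0]ᵀ.
A¹⁰ = [[89, -55], [-55, 34]], giving [a_11, a_10]ᵀ = [[-131], [81]].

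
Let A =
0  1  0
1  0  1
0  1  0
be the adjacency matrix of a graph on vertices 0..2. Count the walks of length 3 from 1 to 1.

0

The number of length-3 walks from vertex 1 to vertex 1 is entry (1,1) of A^3, where A is the adjacency matrix.
A^2 = [[1, 0, 1], [0, 2, 0], [1, 0, 1]]
A^3 = [[0, 2, 0], [2, 0, 2], [0, 2, 0]]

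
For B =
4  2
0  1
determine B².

[[16, 10], [0, 1]]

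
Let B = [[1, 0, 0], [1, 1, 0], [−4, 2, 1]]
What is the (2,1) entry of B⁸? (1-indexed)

B = I + N where N = [[0, 0, 0], [1, 0, 0], [−4, 2, 0]] is strictly lower-triangular, so N³ = 0.
(I + N)⁸ = I + 8·N + 28·N² = [[1, 0, 0], [8, 1, 0], [24, 16, 1]].

8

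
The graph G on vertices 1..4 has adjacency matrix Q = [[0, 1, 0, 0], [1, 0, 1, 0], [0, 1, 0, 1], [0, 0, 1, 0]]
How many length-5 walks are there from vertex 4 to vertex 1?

3

The number of length-5 walks from vertex 4 to vertex 1 is entry (4,1) of Q⁵, where Q is the adjacency matrix.
Q² = [[1, 0, 1, 0], [0, 2, 0, 1], [1, 0, 2, 0], [0, 1, 0, 1]]
Q³ = [[0, 2, 0, 1], [2, 0, 3, 0], [0, 3, 0, 2], [1, 0, 2, 0]]
Q⁴ = [[2, 0, 3, 0], [0, 5, 0, 3], [3, 0, 5, 0], [0, 3, 0, 2]]
Q⁵ = [[0, 5, 0, 3], [5, 0, 8, 0], [0, 8, 0, 5], [3, 0, 5, 0]]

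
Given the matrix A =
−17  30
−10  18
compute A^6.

[[−1931, 3990], [−1330, 2724]]

tr A = 1 and det A = −6, so the characteristic polynomial is λ² − (1)λ + (−6) with roots 3 and −2.
Eigenvectors give P = [[−3, 2], [−2, 1]] with P⁻¹ = [[1, −2], [2, −3]], and A = P·diag(3, −2)·P⁻¹.
Then A^6 = P·diag(729, 64)·P⁻¹ = [[−2187, 128], [−1458, 64]] · [[1, −2], [2, −3]] = [[−1931, 3990], [−1330, 2724]].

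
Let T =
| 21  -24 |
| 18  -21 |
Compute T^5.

[[1701, -1944], [1458, -1701]]

tr T = 0 and det T = -9, so the characteristic polynomial is λ² − (0)λ + (-9) with roots 3 and -3.
Eigenvectors give P = [[4, 1], [3, 1]] with P⁻¹ = [[1, -1], [-3, 4]], and T = P·diag(3, -3)·P⁻¹.
Then T^5 = P·diag(243, -243)·P⁻¹ = [[972, -243], [729, -243]] · [[1, -1], [-3, 4]] = [[1701, -1944], [1458, -1701]].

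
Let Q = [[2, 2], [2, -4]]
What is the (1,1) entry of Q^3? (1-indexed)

8

Q^2 = [[8, -4], [-4, 20]]
Q^3 = [[8, 32], [32, -88]]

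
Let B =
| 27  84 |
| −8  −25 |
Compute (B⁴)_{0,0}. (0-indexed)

561

tr B = 2 and det B = −3, so the characteristic polynomial is λ² − (2)λ + (−3) with roots −1 and 3.
Eigenvectors give P = [[−3, −7], [1, 2]] with P⁻¹ = [[2, 7], [−1, −3]], and B = P·diag(−1, 3)·P⁻¹.
Then B⁴ = P·diag(1, 81)·P⁻¹ = [[−3, −567], [1, 162]] · [[2, 7], [−1, −3]] = [[561, 1680], [−160, −479]].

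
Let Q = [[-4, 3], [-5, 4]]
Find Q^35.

Q² = I (check: tr Q = 0 and det Q = -1), so Q^35 = Q since 35 is odd.

[[-4, 3], [-5, 4]]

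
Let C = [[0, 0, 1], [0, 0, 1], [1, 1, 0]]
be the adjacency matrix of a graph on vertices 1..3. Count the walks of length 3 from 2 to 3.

The number of length-3 walks from vertex 2 to vertex 3 is entry (2,3) of C³, where C is the adjacency matrix.
C² = [[1, 1, 0], [1, 1, 0], [0, 0, 2]]
C³ = [[0, 0, 2], [0, 0, 2], [2, 2, 0]]

2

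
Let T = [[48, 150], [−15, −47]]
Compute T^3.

tr T = 1 and det T = −6, so the characteristic polynomial is λ² − (1)λ + (−6) with roots −2 and 3.
Eigenvectors give P = [[−3, 10], [1, −3]] with P⁻¹ = [[3, 10], [1, 3]], and T = P·diag(−2, 3)·P⁻¹.
Then T^3 = P·diag(−8, 27)·P⁻¹ = [[24, 270], [−8, −81]] · [[3, 10], [1, 3]] = [[342, 1050], [−105, −323]].

[[342, 1050], [−105, −323]]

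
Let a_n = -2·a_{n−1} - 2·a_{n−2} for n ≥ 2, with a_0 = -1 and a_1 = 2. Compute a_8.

With companion matrix C = [[-2, -2], [1, 0]], [a_n, a_{n−1}]ᵀ = C·[a_{n−1}, a_{n−2}]ᵀ, so [a_8, a_7]ᵀ = C^7·[a_1, a_0]ᵀ.
C^7 = [[0, 16], [-8, -16]], giving [a_8, a_7]ᵀ = [[-16], [0]].

-16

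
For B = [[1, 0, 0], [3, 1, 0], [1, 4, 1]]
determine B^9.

B = I + N where N = [[0, 0, 0], [3, 0, 0], [1, 4, 0]] is strictly lower-triangular, so N^3 = 0.
(I + N)^9 = I + 9·N + 36·N^2 = [[1, 0, 0], [27, 1, 0], [441, 36, 1]].

[[1, 0, 0], [27, 1, 0], [441, 36, 1]]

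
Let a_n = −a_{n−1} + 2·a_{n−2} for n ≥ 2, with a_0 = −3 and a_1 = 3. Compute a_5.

63

With companion matrix M = [[−1, 2], [1, 0]], [a_n, a_{n−1}]ᵀ = M·[a_{n−1}, a_{n−2}]ᵀ, so [a_5, a_4]ᵀ = M⁴·[a_1, a_0]ᵀ.
M⁴ = [[11, −10], [−5, 6]], giving [a_5, a_4]ᵀ = [[63], [−33]].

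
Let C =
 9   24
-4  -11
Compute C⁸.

tr C = -2 and det C = -3, so the characteristic polynomial is λ² − (-2)λ + (-3) with roots 1 and -3.
Eigenvectors give P = [[3, 2], [-1, -1]] with P⁻¹ = [[1, 2], [-1, -3]], and C = P·diag(1, -3)·P⁻¹.
Then C⁸ = P·diag(1, 6561)·P⁻¹ = [[3, 13122], [-1, -6561]] · [[1, 2], [-1, -3]] = [[-13119, -39360], [6560, 19681]].

[[-13119, -39360], [6560, 19681]]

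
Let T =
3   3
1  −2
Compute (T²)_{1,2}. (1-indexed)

3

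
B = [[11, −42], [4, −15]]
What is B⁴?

tr B = −4 and det B = 3, so the characteristic polynomial is λ² − (−4)λ + (3) with roots −1 and −3.
Eigenvectors give P = [[7, 3], [2, 1]] with P⁻¹ = [[1, −3], [−2, 7]], and B = P·diag(−1, −3)·P⁻¹.
Then B⁴ = P·diag(1, 81)·P⁻¹ = [[7, 243], [2, 81]] · [[1, −3], [−2, 7]] = [[−479, 1680], [−160, 561]].

[[−479, 1680], [−160, 561]]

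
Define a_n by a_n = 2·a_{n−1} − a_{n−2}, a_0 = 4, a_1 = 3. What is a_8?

−4

With companion matrix A = [[2, −1], [1, 0]], [a_n, a_{n−1}]ᵀ = A·[a_{n−1}, a_{n−2}]ᵀ, so [a_8, a_7]ᵀ = A⁷·[a_1, a_0]ᵀ.
A⁷ = [[8, −7], [7, −6]], giving [a_8, a_7]ᵀ = [[−4], [−3]].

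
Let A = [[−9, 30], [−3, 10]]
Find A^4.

A² = A (a projection; rank 1, trace 1), so A^4 = A.

[[−9, 30], [−3, 10]]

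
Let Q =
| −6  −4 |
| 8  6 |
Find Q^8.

tr Q = 0 and det Q = −4, so the characteristic polynomial is λ² − (0)λ + (−4) with roots −2 and 2.
Eigenvectors give P = [[−1, −1], [1, 2]] with P⁻¹ = [[−2, −1], [1, 1]], and Q = P·diag(−2, 2)·P⁻¹.
Then Q^8 = P·diag(256, 256)·P⁻¹ = [[−256, −256], [256, 512]] · [[−2, −1], [1, 1]] = [[256, 0], [0, 256]].

[[256, 0], [0, 256]]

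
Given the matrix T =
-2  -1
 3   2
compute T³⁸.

[[1, 0], [0, 1]]

T² = I (check: tr T = 0 and det T = -1), so T³⁸ = I since 38 is even.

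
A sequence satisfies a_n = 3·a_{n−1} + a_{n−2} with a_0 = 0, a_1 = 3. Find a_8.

With companion matrix C = [[3, 1], [1, 0]], [a_n, a_{n−1}]ᵀ = C·[a_{n−1}, a_{n−2}]ᵀ, so [a_8, a_7]ᵀ = C⁷·[a_1, a_0]ᵀ.
C⁷ = [[3927, 1189], [1189, 360]], giving [a_8, a_7]ᵀ = [[11781], [3567]].

11781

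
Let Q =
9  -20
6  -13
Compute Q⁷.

tr Q = -4 and det Q = 3, so the characteristic polynomial is λ² − (-4)λ + (3) with roots -3 and -1.
Eigenvectors give P = [[-5, 2], [-3, 1]] with P⁻¹ = [[1, -2], [3, -5]], and Q = P·diag(-3, -1)·P⁻¹.
Then Q⁷ = P·diag(-2187, -1)·P⁻¹ = [[10935, -2], [6561, -1]] · [[1, -2], [3, -5]] = [[10929, -21860], [6558, -13117]].

[[10929, -21860], [6558, -13117]]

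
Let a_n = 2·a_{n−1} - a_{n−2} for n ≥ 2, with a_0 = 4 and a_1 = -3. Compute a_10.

With companion matrix T = [[2, -1], [1, 0]], [a_n, a_{n−1}]ᵀ = T·[a_{n−1}, a_{n−2}]ᵀ, so [a_10, a_9]ᵀ = T⁹·[a_1, a_0]ᵀ.
T⁹ = [[10, -9], [9, -8]], giving [a_10, a_9]ᵀ = [[-66], [-59]].

-66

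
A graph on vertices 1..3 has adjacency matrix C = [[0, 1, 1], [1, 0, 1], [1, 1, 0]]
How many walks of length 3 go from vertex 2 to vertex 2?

The number of length-3 walks from vertex 2 to vertex 2 is entry (2,2) of C³, where C is the adjacency matrix.
C² = [[2, 1, 1], [1, 2, 1], [1, 1, 2]]
C³ = [[2, 3, 3], [3, 2, 3], [3, 3, 2]]

2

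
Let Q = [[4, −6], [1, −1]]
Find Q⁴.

[[46, −90], [15, −29]]

tr Q = 3 and det Q = 2, so the characteristic polynomial is λ² − (3)λ + (2) with roots 2 and 1.
Eigenvectors give P = [[3, 2], [1, 1]] with P⁻¹ = [[1, −2], [−1, 3]], and Q = P·diag(2, 1)·P⁻¹.
Then Q⁴ = P·diag(16, 1)·P⁻¹ = [[48, 2], [16, 1]] · [[1, −2], [−1, 3]] = [[46, −90], [15, −29]].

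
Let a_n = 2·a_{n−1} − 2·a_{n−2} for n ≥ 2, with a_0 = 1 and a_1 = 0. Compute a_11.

−64

With companion matrix C = [[2, −2], [1, 0]], [a_n, a_{n−1}]ᵀ = C·[a_{n−1}, a_{n−2}]ᵀ, so [a_11, a_10]ᵀ = C¹⁰·[a_1, a_0]ᵀ.
C¹⁰ = [[32, −64], [32, −32]], giving [a_11, a_10]ᵀ = [[−64], [−32]].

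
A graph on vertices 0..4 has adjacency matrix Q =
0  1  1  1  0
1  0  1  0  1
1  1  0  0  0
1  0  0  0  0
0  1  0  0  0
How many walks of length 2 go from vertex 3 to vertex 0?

The number of length-2 walks from vertex 3 to vertex 0 is entry (3,0) of Q², where Q is the adjacency matrix.
Q² = [[3, 1, 1, 0, 1], [1, 3, 1, 1, 0], [1, 1, 2, 1, 1], [0, 1, 1, 1, 0], [1, 0, 1, 0, 1]]

0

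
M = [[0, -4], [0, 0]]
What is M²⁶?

[[0, 0], [0, 0]]

M is strictly triangular, hence nilpotent: M² = 0, so M²⁶ = 0.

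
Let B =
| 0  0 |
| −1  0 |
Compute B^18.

B is strictly triangular, hence nilpotent: B^2 = 0, so B^18 = 0.

[[0, 0], [0, 0]]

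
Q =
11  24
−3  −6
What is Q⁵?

[[1931, 5064], [−633, −1656]]

tr Q = 5 and det Q = 6, so the characteristic polynomial is λ² − (5)λ + (6) with roots 3 and 2.
Eigenvectors give P = [[−3, −8], [1, 3]] with P⁻¹ = [[−3, −8], [1, 3]], and Q = P·diag(3, 2)·P⁻¹.
Then Q⁵ = P·diag(243, 32)·P⁻¹ = [[−729, −256], [243, 96]] · [[−3, −8], [1, 3]] = [[1931, 5064], [−633, −1656]].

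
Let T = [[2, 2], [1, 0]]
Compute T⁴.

[[44, 32], [16, 12]]

T² = [[6, 4], [2, 2]]
T³ = [[16, 12], [6, 4]]
T⁴ = [[44, 32], [16, 12]]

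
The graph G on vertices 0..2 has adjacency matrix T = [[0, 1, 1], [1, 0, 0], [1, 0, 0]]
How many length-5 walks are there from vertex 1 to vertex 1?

0

The number of length-5 walks from vertex 1 to vertex 1 is entry (1,1) of T⁵, where T is the adjacency matrix.
T² = [[2, 0, 0], [0, 1, 1], [0, 1, 1]]
T³ = [[0, 2, 2], [2, 0, 0], [2, 0, 0]]
T⁴ = [[4, 0, 0], [0, 2, 2], [0, 2, 2]]
T⁵ = [[0, 4, 4], [4, 0, 0], [4, 0, 0]]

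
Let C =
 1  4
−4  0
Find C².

[[−15, 4], [−4, −16]]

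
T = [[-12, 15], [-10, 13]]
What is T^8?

tr T = 1 and det T = -6, so the characteristic polynomial is λ² − (1)λ + (-6) with roots -2 and 3.
Eigenvectors give P = [[3, -1], [2, -1]] with P⁻¹ = [[1, -1], [2, -3]], and T = P·diag(-2, 3)·P⁻¹.
Then T^8 = P·diag(256, 6561)·P⁻¹ = [[768, -6561], [512, -6561]] · [[1, -1], [2, -3]] = [[-12354, 18915], [-12610, 19171]].

[[-12354, 18915], [-12610, 19171]]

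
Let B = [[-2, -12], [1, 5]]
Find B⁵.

tr B = 3 and det B = 2, so the characteristic polynomial is λ² − (3)λ + (2) with roots 2 and 1.
Eigenvectors give P = [[-3, 4], [1, -1]] with P⁻¹ = [[1, 4], [1, 3]], and B = P·diag(2, 1)·P⁻¹.
Then B⁵ = P·diag(32, 1)·P⁻¹ = [[-96, 4], [32, -1]] · [[1, 4], [1, 3]] = [[-92, -372], [31, 125]].

[[-92, -372], [31, 125]]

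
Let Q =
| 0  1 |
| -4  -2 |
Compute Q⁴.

[[0, 8], [-32, -16]]

Q² = [[-4, -2], [8, 0]]
Q³ = [[8, 0], [0, 8]]
Q⁴ = [[0, 8], [-32, -16]]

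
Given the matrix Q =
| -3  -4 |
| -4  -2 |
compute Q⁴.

[[1025, 900], [900, 800]]

Q² = [[25, 20], [20, 20]]
Q³ = [[-155, -140], [-140, -120]]
Q⁴ = [[1025, 900], [900, 800]]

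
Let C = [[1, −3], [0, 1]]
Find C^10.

[[1, −30], [0, 1]]

C = I + N where N = [[0, −3], [0, 0]] is strictly upper-triangular, so N^2 = 0.
(I + N)^10 = I + 10·N = [[1, −30], [0, 1]].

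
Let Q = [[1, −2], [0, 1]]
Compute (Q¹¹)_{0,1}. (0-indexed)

Q = I + N where N = [[0, −2], [0, 0]] is strictly upper-triangular, so N² = 0.
(I + N)¹¹ = I + 11·N = [[1, −22], [0, 1]].

−22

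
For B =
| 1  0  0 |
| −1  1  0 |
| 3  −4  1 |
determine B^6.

B = I + N where N = [[0, 0, 0], [−1, 0, 0], [3, −4, 0]] is strictly lower-triangular, so N^3 = 0.
(I + N)^6 = I + 6·N + 15·N^2 = [[1, 0, 0], [−6, 1, 0], [78, −24, 1]].

[[1, 0, 0], [−6, 1, 0], [78, −24, 1]]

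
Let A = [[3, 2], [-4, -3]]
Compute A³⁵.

A² = I (check: tr A = 0 and det A = -1), so A³⁵ = A since 35 is odd.

[[3, 2], [-4, -3]]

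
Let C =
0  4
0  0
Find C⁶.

C is strictly triangular, hence nilpotent: C² = 0, so C⁶ = 0.

[[0, 0], [0, 0]]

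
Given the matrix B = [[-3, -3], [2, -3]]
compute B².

[[3, 18], [-12, 3]]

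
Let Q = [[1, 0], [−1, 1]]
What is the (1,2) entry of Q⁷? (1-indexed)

0

Q = I + N where N = [[0, 0], [−1, 0]] is strictly lower-triangular, so N² = 0.
(I + N)⁷ = I + 7·N = [[1, 0], [−7, 1]].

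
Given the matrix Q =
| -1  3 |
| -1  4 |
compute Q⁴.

[[-23, 99], [-33, 142]]

Q² = [[-2, 9], [-3, 13]]
Q³ = [[-7, 30], [-10, 43]]
Q⁴ = [[-23, 99], [-33, 142]]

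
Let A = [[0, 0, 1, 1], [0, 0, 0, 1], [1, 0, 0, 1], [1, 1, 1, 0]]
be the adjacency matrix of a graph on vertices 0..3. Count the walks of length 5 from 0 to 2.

13

The number of length-5 walks from vertex 0 to vertex 2 is entry (0,2) of A⁵, where A is the adjacency matrix.
A² = [[2, 1, 1, 1], [1, 1, 1, 0], [1, 1, 2, 1], [1, 0, 1, 3]]
A³ = [[2, 1, 3, 4], [1, 0, 1, 3], [3, 1, 2, 4], [4, 3, 4, 2]]
A⁴ = [[7, 4, 6, 6], [4, 3, 4, 2], [6, 4, 7, 6], [6, 2, 6, 11]]
A⁵ = [[12, 6, 13, 17], [6, 2, 6, 11], [13, 6, 12, 17], [17, 11, 17, 14]]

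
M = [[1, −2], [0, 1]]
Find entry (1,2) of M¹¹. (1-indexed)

−22

M = I + N where N = [[0, −2], [0, 0]] is strictly upper-triangular, so N² = 0.
(I + N)¹¹ = I + 11·N = [[1, −22], [0, 1]].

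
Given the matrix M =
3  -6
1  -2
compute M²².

M² = M (a projection; rank 1, trace 1), so M²² = M.

[[3, -6], [1, -2]]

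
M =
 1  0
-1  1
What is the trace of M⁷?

M = I + N where N = [[0, 0], [-1, 0]] is strictly lower-triangular, so N² = 0.
(I + N)⁷ = I + 7·N = [[1, 0], [-7, 1]].

2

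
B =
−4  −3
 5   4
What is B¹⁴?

B² = I (check: tr B = 0 and det B = −1), so B¹⁴ = I since 14 is even.

[[1, 0], [0, 1]]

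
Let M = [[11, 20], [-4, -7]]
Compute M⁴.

tr M = 4 and det M = 3, so the characteristic polynomial is λ² − (4)λ + (3) with roots 3 and 1.
Eigenvectors give P = [[5, -2], [-2, 1]] with P⁻¹ = [[1, 2], [2, 5]], and M = P·diag(3, 1)·P⁻¹.
Then M⁴ = P·diag(81, 1)·P⁻¹ = [[405, -2], [-162, 1]] · [[1, 2], [2, 5]] = [[401, 800], [-160, -319]].

[[401, 800], [-160, -319]]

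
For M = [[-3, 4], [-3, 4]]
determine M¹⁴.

[[-3, 4], [-3, 4]]

M² = M (a projection; rank 1, trace 1), so M¹⁴ = M.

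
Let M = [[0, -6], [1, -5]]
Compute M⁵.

[[390, -1266], [211, -665]]

tr M = -5 and det M = 6, so the characteristic polynomial is λ² − (-5)λ + (6) with roots -2 and -3.
Eigenvectors give P = [[3, -2], [1, -1]] with P⁻¹ = [[1, -2], [1, -3]], and M = P·diag(-2, -3)·P⁻¹.
Then M⁵ = P·diag(-32, -243)·P⁻¹ = [[-96, 486], [-32, 243]] · [[1, -2], [1, -3]] = [[390, -1266], [211, -665]].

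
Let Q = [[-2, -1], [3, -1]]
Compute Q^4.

[[-26, -3], [9, -23]]

Q^2 = [[1, 3], [-9, -2]]
Q^3 = [[7, -4], [12, 11]]
Q^4 = [[-26, -3], [9, -23]]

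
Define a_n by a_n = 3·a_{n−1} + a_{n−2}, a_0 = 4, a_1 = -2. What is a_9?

-10232

With companion matrix Q = [[3, 1], [1, 0]], [a_n, a_{n−1}]ᵀ = Q·[a_{n−1}, a_{n−2}]ᵀ, so [a_9, a_8]ᵀ = Q^8·[a_1, a_0]ᵀ.
Q^8 = [[12970, 3927], [3927, 1189]], giving [a_9, a_8]ᵀ = [[-10232], [-3098]].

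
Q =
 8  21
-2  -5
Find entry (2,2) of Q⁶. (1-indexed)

tr Q = 3 and det Q = 2, so the characteristic polynomial is λ² − (3)λ + (2) with roots 2 and 1.
Eigenvectors give P = [[7, -3], [-2, 1]] with P⁻¹ = [[1, 3], [2, 7]], and Q = P·diag(2, 1)·P⁻¹.
Then Q⁶ = P·diag(64, 1)·P⁻¹ = [[448, -3], [-128, 1]] · [[1, 3], [2, 7]] = [[442, 1323], [-126, -377]].

-377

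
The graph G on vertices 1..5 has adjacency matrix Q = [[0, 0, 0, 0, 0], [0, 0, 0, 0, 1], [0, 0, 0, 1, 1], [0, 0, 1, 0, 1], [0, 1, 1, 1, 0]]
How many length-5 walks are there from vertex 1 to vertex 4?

0

The number of length-5 walks from vertex 1 to vertex 4 is entry (1,4) of Q⁵, where Q is the adjacency matrix.
Q² = [[0, 0, 0, 0, 0], [0, 1, 1, 1, 0], [0, 1, 2, 1, 1], [0, 1, 1, 2, 1], [0, 0, 1, 1, 3]]
Q³ = [[0, 0, 0, 0, 0], [0, 0, 1, 1, 3], [0, 1, 2, 3, 4], [0, 1, 3, 2, 4], [0, 3, 4, 4, 2]]
Q⁴ = [[0, 0, 0, 0, 0], [0, 3, 4, 4, 2], [0, 4, 7, 6, 6], [0, 4, 6, 7, 6], [0, 2, 6, 6, 11]]
Q⁵ = [[0, 0, 0, 0, 0], [0, 2, 6, 6, 11], [0, 6, 12, 13, 17], [0, 6, 13, 12, 17], [0, 11, 17, 17, 14]]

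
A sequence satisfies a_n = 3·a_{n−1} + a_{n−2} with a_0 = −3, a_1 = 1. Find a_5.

With companion matrix C = [[3, 1], [1, 0]], [a_n, a_{n−1}]ᵀ = C·[a_{n−1}, a_{n−2}]ᵀ, so [a_5, a_4]ᵀ = C⁴·[a_1, a_0]ᵀ.
C⁴ = [[109, 33], [33, 10]], giving [a_5, a_4]ᵀ = [[10], [3]].

10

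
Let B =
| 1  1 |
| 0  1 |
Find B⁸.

[[1, 8], [0, 1]]

B = I + N where N = [[0, 1], [0, 0]] is strictly upper-triangular, so N² = 0.
(I + N)⁸ = I + 8·N = [[1, 8], [0, 1]].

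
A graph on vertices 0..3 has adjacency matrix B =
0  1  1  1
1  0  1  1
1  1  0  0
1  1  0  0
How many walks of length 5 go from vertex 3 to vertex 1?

29

The number of length-5 walks from vertex 3 to vertex 1 is entry (3,1) of B⁵, where B is the adjacency matrix.
B² = [[3, 2, 1, 1], [2, 3, 1, 1], [1, 1, 2, 2], [1, 1, 2, 2]]
B³ = [[4, 5, 5, 5], [5, 4, 5, 5], [5, 5, 2, 2], [5, 5, 2, 2]]
B⁴ = [[15, 14, 9, 9], [14, 15, 9, 9], [9, 9, 10, 10], [9, 9, 10, 10]]
B⁵ = [[32, 33, 29, 29], [33, 32, 29, 29], [29, 29, 18, 18], [29, 29, 18, 18]]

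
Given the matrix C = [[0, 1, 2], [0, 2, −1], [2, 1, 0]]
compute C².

[[4, 4, −1], [−2, 3, −2], [0, 4, 3]]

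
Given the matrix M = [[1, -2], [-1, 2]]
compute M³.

M² = [[3, -6], [-3, 6]]
M³ = [[9, -18], [-9, 18]]

[[9, -18], [-9, 18]]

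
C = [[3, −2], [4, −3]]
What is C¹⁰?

[[1, 0], [0, 1]]

C² = I (check: tr C = 0 and det C = −1), so C¹⁰ = I since 10 is even.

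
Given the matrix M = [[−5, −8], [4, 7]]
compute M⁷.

tr M = 2 and det M = −3, so the characteristic polynomial is λ² − (2)λ + (−3) with roots −1 and 3.
Eigenvectors give P = [[2, −1], [−1, 1]] with P⁻¹ = [[1, 1], [1, 2]], and M = P·diag(−1, 3)·P⁻¹.
Then M⁷ = P·diag(−1, 2187)·P⁻¹ = [[−2, −2187], [1, 2187]] · [[1, 1], [1, 2]] = [[−2189, −4376], [2188, 4375]].

[[−2189, −4376], [2188, 4375]]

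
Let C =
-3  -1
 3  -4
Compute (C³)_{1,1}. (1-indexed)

3

C² = [[6, 7], [-21, 13]]
C³ = [[3, -34], [102, -31]]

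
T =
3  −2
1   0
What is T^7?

[[255, −254], [127, −126]]

tr T = 3 and det T = 2, so the characteristic polynomial is λ² − (3)λ + (2) with roots 1 and 2.
Eigenvectors give P = [[−1, 2], [−1, 1]] with P⁻¹ = [[1, −2], [1, −1]], and T = P·diag(1, 2)·P⁻¹.
Then T^7 = P·diag(1, 128)·P⁻¹ = [[−1, 256], [−1, 128]] · [[1, −2], [1, −1]] = [[255, −254], [127, −126]].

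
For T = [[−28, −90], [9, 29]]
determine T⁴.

tr T = 1 and det T = −2, so the characteristic polynomial is λ² − (1)λ + (−2) with roots −1 and 2.
Eigenvectors give P = [[10, −3], [−3, 1]] with P⁻¹ = [[1, 3], [3, 10]], and T = P·diag(−1, 2)·P⁻¹.
Then T⁴ = P·diag(1, 16)·P⁻¹ = [[10, −48], [−3, 16]] · [[1, 3], [3, 10]] = [[−134, −450], [45, 151]].

[[−134, −450], [45, 151]]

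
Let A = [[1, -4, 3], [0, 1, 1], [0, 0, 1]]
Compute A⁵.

[[1, -20, -25], [0, 1, 5], [0, 0, 1]]

A = I + N where N = [[0, -4, 3], [0, 0, 1], [0, 0, 0]] is strictly upper-triangular, so N³ = 0.
(I + N)⁵ = I + 5·N + 10·N² = [[1, -20, -25], [0, 1, 5], [0, 0, 1]].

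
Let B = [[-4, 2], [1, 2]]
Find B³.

[[-76, 28], [14, 8]]

B² = [[18, -4], [-2, 6]]
B³ = [[-76, 28], [14, 8]]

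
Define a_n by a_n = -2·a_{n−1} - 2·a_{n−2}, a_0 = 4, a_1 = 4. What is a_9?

With companion matrix T = [[-2, -2], [1, 0]], [a_n, a_{n−1}]ᵀ = T·[a_{n−1}, a_{n−2}]ᵀ, so [a_9, a_8]ᵀ = T^8·[a_1, a_0]ᵀ.
T^8 = [[16, 0], [0, 16]], giving [a_9, a_8]ᵀ = [[64], [64]].

64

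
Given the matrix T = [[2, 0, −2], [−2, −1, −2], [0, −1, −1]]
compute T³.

T² = [[4, 2, −2], [−2, 3, 8], [2, 2, 3]]
T³ = [[4, 0, −10], [−10, −11, −10], [0, −5, −11]]

[[4, 0, −10], [−10, −11, −10], [0, −5, −11]]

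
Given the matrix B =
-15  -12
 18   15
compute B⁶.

[[729, 0], [0, 729]]

tr B = 0 and det B = -9, so the characteristic polynomial is λ² − (0)λ + (-9) with roots -3 and 3.
Eigenvectors give P = [[-1, -2], [1, 3]] with P⁻¹ = [[-3, -2], [1, 1]], and B = P·diag(-3, 3)·P⁻¹.
Then B⁶ = P·diag(729, 729)·P⁻¹ = [[-729, -1458], [729, 2187]] · [[-3, -2], [1, 1]] = [[729, 0], [0, 729]].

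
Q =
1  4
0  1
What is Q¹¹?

Q = I + N where N = [[0, 4], [0, 0]] is strictly upper-triangular, so N² = 0.
(I + N)¹¹ = I + 11·N = [[1, 44], [0, 1]].

[[1, 44], [0, 1]]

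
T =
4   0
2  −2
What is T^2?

[[16, 0], [4, 4]]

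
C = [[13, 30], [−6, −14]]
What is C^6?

tr C = −1 and det C = −2, so the characteristic polynomial is λ² − (−1)λ + (−2) with roots −2 and 1.
Eigenvectors give P = [[2, 5], [−1, −2]] with P⁻¹ = [[−2, −5], [1, 2]], and C = P·diag(−2, 1)·P⁻¹.
Then C^6 = P·diag(64, 1)·P⁻¹ = [[128, 5], [−64, −2]] · [[−2, −5], [1, 2]] = [[−251, −630], [126, 316]].

[[−251, −630], [126, 316]]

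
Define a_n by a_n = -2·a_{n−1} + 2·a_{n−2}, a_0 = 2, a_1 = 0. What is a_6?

176

With companion matrix Q = [[-2, 2], [1, 0]], [a_n, a_{n−1}]ᵀ = Q·[a_{n−1}, a_{n−2}]ᵀ, so [a_6, a_5]ᵀ = Q⁵·[a_1, a_0]ᵀ.
Q⁵ = [[-120, 88], [44, -32]], giving [a_6, a_5]ᵀ = [[176], [-64]].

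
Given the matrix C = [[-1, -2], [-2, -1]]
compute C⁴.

C² = [[5, 4], [4, 5]]
C³ = [[-13, -14], [-14, -13]]
C⁴ = [[41, 40], [40, 41]]

[[41, 40], [40, 41]]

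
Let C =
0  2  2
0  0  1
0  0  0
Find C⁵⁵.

C is strictly triangular, hence nilpotent: C³ = 0, so C⁵⁵ = 0.

[[0, 0, 0], [0, 0, 0], [0, 0, 0]]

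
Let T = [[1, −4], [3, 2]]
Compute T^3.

T^2 = [[−11, −12], [9, −8]]
T^3 = [[−47, 20], [−15, −52]]

[[−47, 20], [−15, −52]]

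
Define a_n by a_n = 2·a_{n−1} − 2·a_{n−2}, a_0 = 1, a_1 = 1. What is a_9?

With companion matrix A = [[2, −2], [1, 0]], [a_n, a_{n−1}]ᵀ = A·[a_{n−1}, a_{n−2}]ᵀ, so [a_9, a_8]ᵀ = A⁸·[a_1, a_0]ᵀ.
A⁸ = [[16, 0], [0, 16]], giving [a_9, a_8]ᵀ = [[16], [16]].

16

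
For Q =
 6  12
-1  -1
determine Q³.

tr Q = 5 and det Q = 6, so the characteristic polynomial is λ² − (5)λ + (6) with roots 2 and 3.
Eigenvectors give P = [[-3, 4], [1, -1]] with P⁻¹ = [[1, 4], [1, 3]], and Q = P·diag(2, 3)·P⁻¹.
Then Q³ = P·diag(8, 27)·P⁻¹ = [[-24, 108], [8, -27]] · [[1, 4], [1, 3]] = [[84, 228], [-19, -49]].

[[84, 228], [-19, -49]]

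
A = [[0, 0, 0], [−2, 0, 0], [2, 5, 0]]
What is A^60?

[[0, 0, 0], [0, 0, 0], [0, 0, 0]]

A is strictly triangular, hence nilpotent: A^3 = 0, so A^60 = 0.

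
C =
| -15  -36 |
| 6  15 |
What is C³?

tr C = 0 and det C = -9, so the characteristic polynomial is λ² − (0)λ + (-9) with roots 3 and -3.
Eigenvectors give P = [[-2, -3], [1, 1]] with P⁻¹ = [[1, 3], [-1, -2]], and C = P·diag(3, -3)·P⁻¹.
Then C³ = P·diag(27, -27)·P⁻¹ = [[-54, 81], [27, -27]] · [[1, 3], [-1, -2]] = [[-135, -324], [54, 135]].

[[-135, -324], [54, 135]]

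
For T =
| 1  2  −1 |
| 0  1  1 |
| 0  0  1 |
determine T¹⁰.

T = I + N where N = [[0, 2, −1], [0, 0, 1], [0, 0, 0]] is strictly upper-triangular, so N³ = 0.
(I + N)¹⁰ = I + 10·N + 45·N² = [[1, 20, 80], [0, 1, 10], [0, 0, 1]].

[[1, 20, 80], [0, 1, 10], [0, 0, 1]]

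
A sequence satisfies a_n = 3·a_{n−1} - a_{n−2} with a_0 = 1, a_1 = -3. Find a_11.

-59898

With companion matrix C = [[3, -1], [1, 0]], [a_n, a_{n−1}]ᵀ = C·[a_{n−1}, a_{n−2}]ᵀ, so [a_11, a_10]ᵀ = C^10·[a_1, a_0]ᵀ.
C^10 = [[17711, -6765], [6765, -2584]], giving [a_11, a_10]ᵀ = [[-59898], [-22879]].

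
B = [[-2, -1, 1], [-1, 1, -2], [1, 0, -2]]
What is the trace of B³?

-24

B² = [[6, 1, -2], [-1, 2, 1], [-4, -1, 5]]
B³ = [[-15, -5, 8], [1, 3, -7], [14, 3, -12]]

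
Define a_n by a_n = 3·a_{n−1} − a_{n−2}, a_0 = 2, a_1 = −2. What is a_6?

−398

With companion matrix A = [[3, −1], [1, 0]], [a_n, a_{n−1}]ᵀ = A·[a_{n−1}, a_{n−2}]ᵀ, so [a_6, a_5]ᵀ = A^5·[a_1, a_0]ᵀ.
A^5 = [[144, −55], [55, −21]], giving [a_6, a_5]ᵀ = [[−398], [−152]].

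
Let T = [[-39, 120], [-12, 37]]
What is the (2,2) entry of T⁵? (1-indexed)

2197

tr T = -2 and det T = -3, so the characteristic polynomial is λ² − (-2)λ + (-3) with roots -3 and 1.
Eigenvectors give P = [[10, 3], [3, 1]] with P⁻¹ = [[1, -3], [-3, 10]], and T = P·diag(-3, 1)·P⁻¹.
Then T⁵ = P·diag(-243, 1)·P⁻¹ = [[-2430, 3], [-729, 1]] · [[1, -3], [-3, 10]] = [[-2439, 7320], [-732, 2197]].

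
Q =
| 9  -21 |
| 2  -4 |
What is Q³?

tr Q = 5 and det Q = 6, so the characteristic polynomial is λ² − (5)λ + (6) with roots 2 and 3.
Eigenvectors give P = [[3, -7], [1, -2]] with P⁻¹ = [[-2, 7], [-1, 3]], and Q = P·diag(2, 3)·P⁻¹.
Then Q³ = P·diag(8, 27)·P⁻¹ = [[24, -189], [8, -54]] · [[-2, 7], [-1, 3]] = [[141, -399], [38, -106]].

[[141, -399], [38, -106]]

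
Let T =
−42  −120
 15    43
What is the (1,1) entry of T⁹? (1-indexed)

tr T = 1 and det T = −6, so the characteristic polynomial is λ² − (1)λ + (−6) with roots 3 and −2.
Eigenvectors give P = [[8, 3], [−3, −1]] with P⁻¹ = [[−1, −3], [3, 8]], and T = P·diag(3, −2)·P⁻¹.
Then T⁹ = P·diag(19683, −512)·P⁻¹ = [[157464, −1536], [−59049, 512]] · [[−1, −3], [3, 8]] = [[−162072, −484680], [60585, 181243]].

−162072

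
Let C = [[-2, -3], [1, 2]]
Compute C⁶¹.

C² = I (check: tr C = 0 and det C = -1), so C⁶¹ = C since 61 is odd.

[[-2, -3], [1, 2]]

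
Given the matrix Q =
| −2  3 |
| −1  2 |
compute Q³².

Q² = I (check: tr Q = 0 and det Q = −1), so Q³² = I since 32 is even.

[[1, 0], [0, 1]]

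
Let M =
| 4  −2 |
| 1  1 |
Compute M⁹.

[[38854, −38342], [19171, −18659]]

tr M = 5 and det M = 6, so the characteristic polynomial is λ² − (5)λ + (6) with roots 3 and 2.
Eigenvectors give P = [[2, −1], [1, −1]] with P⁻¹ = [[1, −1], [1, −2]], and M = P·diag(3, 2)·P⁻¹.
Then M⁹ = P·diag(19683, 512)·P⁻¹ = [[39366, −512], [19683, −512]] · [[1, −1], [1, −2]] = [[38854, −38342], [19171, −18659]].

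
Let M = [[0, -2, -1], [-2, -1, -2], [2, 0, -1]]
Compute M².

[[2, 2, 5], [-2, 5, 6], [-2, -4, -1]]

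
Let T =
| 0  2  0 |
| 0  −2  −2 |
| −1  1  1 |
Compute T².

[[0, −4, −4], [2, 2, 2], [−1, −3, −1]]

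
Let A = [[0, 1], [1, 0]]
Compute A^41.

[[0, 1], [1, 0]]

A² = I (check: tr A = 0 and det A = −1), so A^41 = A since 41 is odd.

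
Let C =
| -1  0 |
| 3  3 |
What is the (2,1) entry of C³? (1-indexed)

21

C² = [[1, 0], [6, 9]]
C³ = [[-1, 0], [21, 27]]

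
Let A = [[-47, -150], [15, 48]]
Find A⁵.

tr A = 1 and det A = -6, so the characteristic polynomial is λ² − (1)λ + (-6) with roots 3 and -2.
Eigenvectors give P = [[-3, 10], [1, -3]] with P⁻¹ = [[3, 10], [1, 3]], and A = P·diag(3, -2)·P⁻¹.
Then A⁵ = P·diag(243, -32)·P⁻¹ = [[-729, -320], [243, 96]] · [[3, 10], [1, 3]] = [[-2507, -8250], [825, 2718]].

[[-2507, -8250], [825, 2718]]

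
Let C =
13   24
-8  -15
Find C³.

tr C = -2 and det C = -3, so the characteristic polynomial is λ² − (-2)λ + (-3) with roots -3 and 1.
Eigenvectors give P = [[-3, -2], [2, 1]] with P⁻¹ = [[1, 2], [-2, -3]], and C = P·diag(-3, 1)·P⁻¹.
Then C³ = P·diag(-27, 1)·P⁻¹ = [[81, -2], [-54, 1]] · [[1, 2], [-2, -3]] = [[85, 168], [-56, -111]].

[[85, 168], [-56, -111]]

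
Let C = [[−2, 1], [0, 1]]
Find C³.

[[−8, 3], [0, 1]]

C² = [[4, −1], [0, 1]]
C³ = [[−8, 3], [0, 1]]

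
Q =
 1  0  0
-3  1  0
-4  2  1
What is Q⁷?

[[1, 0, 0], [-21, 1, 0], [-154, 14, 1]]

Q = I + N where N = [[0, 0, 0], [-3, 0, 0], [-4, 2, 0]] is strictly lower-triangular, so N³ = 0.
(I + N)⁷ = I + 7·N + 21·N² = [[1, 0, 0], [-21, 1, 0], [-154, 14, 1]].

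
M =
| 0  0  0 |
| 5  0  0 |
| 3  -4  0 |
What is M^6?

M is strictly triangular, hence nilpotent: M^3 = 0, so M^6 = 0.

[[0, 0, 0], [0, 0, 0], [0, 0, 0]]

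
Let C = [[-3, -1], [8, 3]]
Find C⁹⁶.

C² = I (check: tr C = 0 and det C = -1), so C⁹⁶ = I since 96 is even.

[[1, 0], [0, 1]]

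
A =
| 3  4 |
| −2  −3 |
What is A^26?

A² = I (check: tr A = 0 and det A = −1), so A^26 = I since 26 is even.

[[1, 0], [0, 1]]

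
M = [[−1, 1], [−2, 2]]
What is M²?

[[−1, 1], [−2, 2]]

M² = M (a projection; rank 1, trace 1), so M² = M.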